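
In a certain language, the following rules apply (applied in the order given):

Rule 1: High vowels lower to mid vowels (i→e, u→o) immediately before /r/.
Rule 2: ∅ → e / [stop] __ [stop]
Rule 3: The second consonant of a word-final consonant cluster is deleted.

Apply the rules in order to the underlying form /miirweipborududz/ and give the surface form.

Rule 1 (pre-rhotic lowering): /i/ is a high vowel immediately before /r/, so it lowers to [e]. /miirweipborududz/ → mierweipborududz.
Rule 2 (stop-cluster e-epenthesis): /p/ and /b/ form a stop–stop cluster, so [e] is inserted between them. /mierweipborududz/ → mierweipeborududz.
Rule 3 (final cluster simplification): /z/ is the second consonant of a word-final cluster /dz/, so it deletes. /mierweipeborududz/ → mierweipeborudud.

mierweipeborudud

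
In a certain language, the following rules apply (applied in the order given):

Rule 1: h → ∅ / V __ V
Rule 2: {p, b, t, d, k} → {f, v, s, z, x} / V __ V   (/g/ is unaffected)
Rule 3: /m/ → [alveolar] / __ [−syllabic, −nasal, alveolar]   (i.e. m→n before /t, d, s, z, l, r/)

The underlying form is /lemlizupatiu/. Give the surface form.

Rule 1 (intervocalic h-deletion): no segment meets the environment; /lemlizupatiu/ is unchanged.
Rule 2 (intervocalic spirantization): /p/ is a stop between vowels /u/ and /a/, so it spirantizes to the fricative [f]. /t/ is a stop between vowels /a/ and /i/, so it spirantizes to the fricative [s]. /lemlizupatiu/ → lemlizufasiu.
Rule 3 (nasal place assimilation): /m/ precedes the alveolar consonant /l/, so it assimilates in place to [n]. /lemlizufasiu/ → lenlizufasiu.

lenlizufasiu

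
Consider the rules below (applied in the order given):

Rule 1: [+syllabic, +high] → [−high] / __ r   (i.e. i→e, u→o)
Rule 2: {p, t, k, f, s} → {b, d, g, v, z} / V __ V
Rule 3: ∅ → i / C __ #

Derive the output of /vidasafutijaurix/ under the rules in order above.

vidazavudijaorixi

Rule 1 (pre-rhotic lowering): /u/ is a high vowel immediately before /r/, so it lowers to [o]. /vidasafutijaurix/ → vidasafutijaorix.
Rule 2 (intervocalic voicing): /s/ is a voiceless obstruent between vowels /a/ and /a/, so it voices to [z]. /f/ is a voiceless obstruent between vowels /a/ and /u/, so it voices to [v]. /t/ is a voiceless obstruent between vowels /u/ and /i/, so it voices to [d]. /vidasafutijaorix/ → vidazavudijaorix.
Rule 3 (final i-epenthesis): the form ends in the consonant /x/, so [i] is inserted word-finally. /vidazavudijaorix/ → vidazavudijaorixi.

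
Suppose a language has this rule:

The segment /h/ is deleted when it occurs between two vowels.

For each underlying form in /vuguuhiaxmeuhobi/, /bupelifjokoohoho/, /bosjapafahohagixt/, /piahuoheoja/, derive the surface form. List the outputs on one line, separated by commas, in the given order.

/vuguuhiaxmeuhobi/: /h/ occurs between vowels /u/ and /i/, so it deletes. /h/ occurs between vowels /u/ and /o/, so it deletes. → [vuguuiaxmeuobi].
/bupelifjokoohoho/: /h/ occurs between vowels /o/ and /o/, so it deletes. /h/ occurs between vowels /o/ and /o/, so it deletes. → [bupelifjokoooo].
/bosjapafahohagixt/: /h/ occurs between vowels /a/ and /o/, so it deletes. /h/ occurs between vowels /o/ and /a/, so it deletes. → [bosjapafaoagixt].
/piahuoheoja/: /h/ occurs between vowels /a/ and /u/, so it deletes. /h/ occurs between vowels /o/ and /e/, so it deletes. → [piauoeoja].

vuguuiaxmeuobi, bupelifjokoooo, bosjapafaoagixt, piauoeoja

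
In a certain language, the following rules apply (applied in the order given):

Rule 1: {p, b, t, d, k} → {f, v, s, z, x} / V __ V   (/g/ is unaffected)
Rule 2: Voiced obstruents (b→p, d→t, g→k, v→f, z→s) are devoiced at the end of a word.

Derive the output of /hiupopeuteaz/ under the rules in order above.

hiufofeuseas

Rule 1 (intervocalic spirantization): /p/ is a stop between vowels /u/ and /o/, so it spirantizes to the fricative [f]. /p/ is a stop between vowels /o/ and /e/, so it spirantizes to the fricative [f]. /t/ is a stop between vowels /u/ and /e/, so it spirantizes to the fricative [s]. /hiupopeuteaz/ → hiufofeuseaz.
Rule 2 (final devoicing): /z/ is a voiced obstruent in word-final position, so it devoices to [s]. /hiufofeuseaz/ → hiufofeuseas.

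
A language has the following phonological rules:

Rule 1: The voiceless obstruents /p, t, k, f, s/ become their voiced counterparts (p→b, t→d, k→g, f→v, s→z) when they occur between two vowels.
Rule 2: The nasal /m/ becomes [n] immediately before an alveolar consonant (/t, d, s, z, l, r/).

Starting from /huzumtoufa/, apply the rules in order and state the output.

huzuntouva

Rule 1 (intervocalic voicing): /f/ is a voiceless obstruent between vowels /u/ and /a/, so it voices to [v]. /huzumtoufa/ → huzumtouva.
Rule 2 (nasal place assimilation): /m/ precedes the alveolar consonant /t/, so it assimilates in place to [n]. /huzumtouva/ → huzuntouva.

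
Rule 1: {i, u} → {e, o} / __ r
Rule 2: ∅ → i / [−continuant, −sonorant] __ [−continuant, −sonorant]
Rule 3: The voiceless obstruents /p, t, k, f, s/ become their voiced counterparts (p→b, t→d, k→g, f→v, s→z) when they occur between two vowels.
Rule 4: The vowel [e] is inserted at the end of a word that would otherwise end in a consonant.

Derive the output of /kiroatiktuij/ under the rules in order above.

keroadigiduije

Rule 1 (pre-rhotic lowering): /i/ is a high vowel immediately before /r/, so it lowers to [e]. /kiroatiktuij/ → keroatiktuij.
Rule 2 (stop-cluster i-epenthesis): /k/ and /t/ form a stop–stop cluster, so [i] is inserted between them. /keroatiktuij/ → keroatikituij.
Rule 3 (intervocalic voicing): /t/ is a voiceless obstruent between vowels /a/ and /i/, so it voices to [d]. /k/ is a voiceless obstruent between vowels /i/ and /i/, so it voices to [g]. /t/ is a voiceless obstruent between vowels /i/ and /u/, so it voices to [d]. /keroatikituij/ → keroadigiduij.
Rule 4 (final e-epenthesis): the form ends in the consonant /j/, so [e] is inserted word-finally. /keroadigiduij/ → keroadigiduije.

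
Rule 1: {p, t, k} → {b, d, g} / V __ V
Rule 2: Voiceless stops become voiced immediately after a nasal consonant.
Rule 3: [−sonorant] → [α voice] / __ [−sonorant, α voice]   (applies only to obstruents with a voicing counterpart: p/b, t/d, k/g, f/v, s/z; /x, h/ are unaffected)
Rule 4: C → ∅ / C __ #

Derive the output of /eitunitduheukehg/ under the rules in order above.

eidunidduheugeh

Rule 1 (intervocalic voicing): /t/ is a voiceless stop between vowels /i/ and /u/, so it voices to [d]. /k/ is a voiceless stop between vowels /u/ and /e/, so it voices to [g]. /eitunitduheukehg/ → eidunitduheugehg.
Rule 2 (post-nasal voicing): no segment meets the environment; /eidunitduheugehg/ is unchanged.
Rule 3 (regressive voicing assimilation): /t/ precedes the voiced obstruent /d/, so it voices to [d] by assimilation. /eidunitduheugehg/ → eidunidduheugehg.
Rule 4 (final cluster simplification): /g/ is the second consonant of a word-final cluster /hg/, so it deletes. /eidunidduheugehg/ → eidunidduheugeh.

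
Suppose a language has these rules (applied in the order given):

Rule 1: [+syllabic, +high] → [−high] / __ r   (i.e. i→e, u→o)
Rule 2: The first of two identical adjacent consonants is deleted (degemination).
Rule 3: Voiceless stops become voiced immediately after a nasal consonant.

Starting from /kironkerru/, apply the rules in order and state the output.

kerongeru

Rule 1 (pre-rhotic lowering): /i/ is a high vowel immediately before /r/, so it lowers to [e]. /kironkerru/ → keronkerru.
Rule 2 (degemination): /rr/ is a geminate; the first /r/ deletes. /keronkerru/ → keronkeru.
Rule 3 (post-nasal voicing): /k/ is a voiceless stop immediately after the nasal /n/, so it voices to [g]. /keronkeru/ → kerongeru.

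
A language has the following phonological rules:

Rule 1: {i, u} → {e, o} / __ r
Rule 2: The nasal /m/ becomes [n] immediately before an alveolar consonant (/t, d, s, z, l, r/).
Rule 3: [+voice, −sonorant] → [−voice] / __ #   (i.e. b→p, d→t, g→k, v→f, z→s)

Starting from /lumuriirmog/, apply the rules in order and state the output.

Rule 1 (pre-rhotic lowering): /u/ is a high vowel immediately before /r/, so it lowers to [o]. /i/ is a high vowel immediately before /r/, so it lowers to [e]. /lumuriirmog/ → lumoriermog.
Rule 2 (nasal place assimilation): no segment meets the environment; /lumoriermog/ is unchanged.
Rule 3 (final devoicing): /g/ is a voiced obstruent in word-final position, so it devoices to [k]. /lumoriermog/ → lumoriermok.

lumoriermok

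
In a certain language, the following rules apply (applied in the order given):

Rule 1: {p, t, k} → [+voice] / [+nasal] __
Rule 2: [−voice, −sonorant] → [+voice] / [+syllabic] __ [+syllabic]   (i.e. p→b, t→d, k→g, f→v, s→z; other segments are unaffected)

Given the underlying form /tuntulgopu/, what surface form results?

tundulgobu

Rule 1 (post-nasal voicing): /t/ is a voiceless stop immediately after the nasal /n/, so it voices to [d]. /tuntulgopu/ → tundulgopu.
Rule 2 (intervocalic voicing): /p/ is a voiceless obstruent between vowels /o/ and /u/, so it voices to [b]. /tundulgopu/ → tundulgobu.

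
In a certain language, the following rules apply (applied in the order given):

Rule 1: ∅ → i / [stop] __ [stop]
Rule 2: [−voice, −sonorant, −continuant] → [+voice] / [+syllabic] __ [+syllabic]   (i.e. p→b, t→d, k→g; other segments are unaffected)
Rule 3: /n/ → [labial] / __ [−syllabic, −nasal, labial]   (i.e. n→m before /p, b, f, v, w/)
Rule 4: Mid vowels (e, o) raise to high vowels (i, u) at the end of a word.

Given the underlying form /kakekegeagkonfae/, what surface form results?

kagegegeagigomfai

Rule 1 (stop-cluster i-epenthesis): /g/ and /k/ form a stop–stop cluster, so [i] is inserted between them. /kakekegeagkonfae/ → kakekegeagikonfae.
Rule 2 (intervocalic voicing): /k/ is a voiceless stop between vowels /a/ and /e/, so it voices to [g]. /k/ is a voiceless stop between vowels /e/ and /e/, so it voices to [g]. /k/ is a voiceless stop between vowels /i/ and /o/, so it voices to [g]. /kakekegeagikonfae/ → kagegegeagigonfae.
Rule 3 (nasal place assimilation): /n/ precedes the labial consonant /f/, so it assimilates in place to [m]. /kagegegeagigonfae/ → kagegegeagigomfae.
Rule 4 (final vowel raising): /e/ is a mid vowel in word-final position, so it raises to [i]. /kagegegeagigomfae/ → kagegegeagigomfai.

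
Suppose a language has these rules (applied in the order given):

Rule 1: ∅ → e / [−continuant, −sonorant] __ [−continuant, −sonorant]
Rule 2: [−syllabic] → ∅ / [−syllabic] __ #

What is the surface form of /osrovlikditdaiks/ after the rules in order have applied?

Rule 1 (stop-cluster e-epenthesis): /k/ and /d/ form a stop–stop cluster, so [e] is inserted between them. /t/ and /d/ form a stop–stop cluster, so [e] is inserted between them. /osrovlikditdaiks/ → osrovlikeditedaiks.
Rule 2 (final cluster simplification): /s/ is the second consonant of a word-final cluster /ks/, so it deletes. /osrovlikeditedaiks/ → osrovlikeditedaik.

osrovlikeditedaik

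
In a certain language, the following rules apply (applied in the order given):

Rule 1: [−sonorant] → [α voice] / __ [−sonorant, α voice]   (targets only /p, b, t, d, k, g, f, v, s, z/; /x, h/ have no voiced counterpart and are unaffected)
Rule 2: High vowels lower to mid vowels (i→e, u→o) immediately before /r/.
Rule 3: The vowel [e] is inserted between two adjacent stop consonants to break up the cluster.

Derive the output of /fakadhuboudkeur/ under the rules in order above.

Rule 1 (regressive voicing assimilation): /d/ precedes the voiceless obstruent /h/, so it devoices to [t] by assimilation. /d/ precedes the voiceless obstruent /k/, so it devoices to [t] by assimilation. /fakadhuboudkeur/ → fakathuboutkeur.
Rule 2 (pre-rhotic lowering): /u/ is a high vowel immediately before /r/, so it lowers to [o]. /fakathuboutkeur/ → fakathuboutkeor.
Rule 3 (stop-cluster e-epenthesis): /t/ and /k/ form a stop–stop cluster, so [e] is inserted between them. /fakathuboutkeor/ → fakathuboutekeor.

fakathuboutekeor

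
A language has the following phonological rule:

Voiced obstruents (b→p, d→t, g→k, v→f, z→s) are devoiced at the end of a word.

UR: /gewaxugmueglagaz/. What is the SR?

/z/ is a voiced obstruent in word-final position, so it devoices to [s].
The other instances of /g/ do not occur in the required environment and remain unchanged.
Surface form: [gewaxugmueglagas].

gewaxugmueglagas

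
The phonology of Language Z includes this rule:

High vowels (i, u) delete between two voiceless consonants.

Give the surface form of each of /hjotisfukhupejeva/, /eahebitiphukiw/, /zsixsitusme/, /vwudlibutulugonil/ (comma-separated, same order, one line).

hjotsfkhpejeva, eahebitphkiw, zsxstsme, vwudlibutulugonil

/hjotisfukhupejeva/: /i/ is a high vowel flanked by voiceless consonants /t/ and /s/, so it deletes. /u/ is a high vowel flanked by voiceless consonants /f/ and /k/, so it deletes. /u/ is a high vowel flanked by voiceless consonants /h/ and /p/, so it deletes. → [hjotsfkhpejeva].
/eahebitiphukiw/: /i/ is a high vowel flanked by voiceless consonants /t/ and /p/, so it deletes. /u/ is a high vowel flanked by voiceless consonants /h/ and /k/, so it deletes. → [eahebitphkiw].
/zsixsitusme/: /i/ is a high vowel flanked by voiceless consonants /s/ and /x/, so it deletes. /i/ is a high vowel flanked by voiceless consonants /s/ and /t/, so it deletes. /u/ is a high vowel flanked by voiceless consonants /t/ and /s/, so it deletes. → [zsxstsme].
/vwudlibutulugonil/: the rule's environment is not met; surfaces unchanged as [vwudlibutulugonil].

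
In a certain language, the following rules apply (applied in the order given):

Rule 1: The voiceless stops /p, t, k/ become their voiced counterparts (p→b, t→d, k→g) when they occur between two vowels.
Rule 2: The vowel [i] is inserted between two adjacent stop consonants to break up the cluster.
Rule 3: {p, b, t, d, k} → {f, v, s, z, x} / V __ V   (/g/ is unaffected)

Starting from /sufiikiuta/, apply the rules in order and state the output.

Rule 1 (intervocalic voicing): /k/ is a voiceless stop between vowels /i/ and /i/, so it voices to [g]. /t/ is a voiceless stop between vowels /u/ and /a/, so it voices to [d]. /sufiikiuta/ → sufiigiuda.
Rule 2 (stop-cluster i-epenthesis): no segment meets the environment; /sufiigiuda/ is unchanged.
Rule 3 (intervocalic spirantization): /d/ is a stop between vowels /u/ and /a/, so it spirantizes to the fricative [z]. /sufiigiuda/ → sufiigiuza.

sufiigiuza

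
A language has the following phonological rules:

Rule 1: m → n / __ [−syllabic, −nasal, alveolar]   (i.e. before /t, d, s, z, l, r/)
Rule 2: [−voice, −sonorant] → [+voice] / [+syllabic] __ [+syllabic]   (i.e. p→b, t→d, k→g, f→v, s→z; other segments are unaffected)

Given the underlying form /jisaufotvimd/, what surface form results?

Rule 1 (nasal place assimilation): /m/ precedes the alveolar consonant /d/, so it assimilates in place to [n]. /jisaufotvimd/ → jisaufotvind.
Rule 2 (intervocalic voicing): /s/ is a voiceless obstruent between vowels /i/ and /a/, so it voices to [z]. /f/ is a voiceless obstruent between vowels /u/ and /o/, so it voices to [v]. /jisaufotvind/ → jizauvotvind.

jizauvotvind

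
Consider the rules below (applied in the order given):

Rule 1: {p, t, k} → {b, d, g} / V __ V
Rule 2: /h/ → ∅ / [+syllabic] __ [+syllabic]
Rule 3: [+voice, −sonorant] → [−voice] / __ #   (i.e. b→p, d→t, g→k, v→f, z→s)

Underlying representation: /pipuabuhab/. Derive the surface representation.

Rule 1 (intervocalic voicing): /p/ is a voiceless stop between vowels /i/ and /u/, so it voices to [b]. /pipuabuhab/ → pibuabuhab.
Rule 2 (intervocalic h-deletion): /h/ occurs between vowels /u/ and /a/, so it deletes. /pibuabuhab/ → pibuabuab.
Rule 3 (final devoicing): /b/ is a voiced obstruent in word-final position, so it devoices to [p]. /pibuabuab/ → pibuabuap.

pibuabuap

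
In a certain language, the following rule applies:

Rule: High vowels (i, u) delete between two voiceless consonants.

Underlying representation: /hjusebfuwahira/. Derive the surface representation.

hjusebfuwahira

No segment of /hjusebfuwahira/ meets the structural description of the rule, so the form surfaces unchanged.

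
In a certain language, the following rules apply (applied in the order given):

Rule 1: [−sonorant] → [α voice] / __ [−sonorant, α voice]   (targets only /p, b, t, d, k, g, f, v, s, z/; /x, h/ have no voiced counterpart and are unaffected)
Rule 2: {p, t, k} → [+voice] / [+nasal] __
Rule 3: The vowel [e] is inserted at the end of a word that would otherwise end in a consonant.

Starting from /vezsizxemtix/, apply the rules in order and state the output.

vessisxemdixe

Rule 1 (regressive voicing assimilation): /z/ precedes the voiceless obstruent /s/, so it devoices to [s] by assimilation. /z/ precedes the voiceless obstruent /x/, so it devoices to [s] by assimilation. /vezsizxemtix/ → vessisxemtix.
Rule 2 (post-nasal voicing): /t/ is a voiceless stop immediately after the nasal /m/, so it voices to [d]. /vessisxemtix/ → vessisxemdix.
Rule 3 (final e-epenthesis): the form ends in the consonant /x/, so [e] is inserted word-finally. /vessisxemdix/ → vessisxemdixe.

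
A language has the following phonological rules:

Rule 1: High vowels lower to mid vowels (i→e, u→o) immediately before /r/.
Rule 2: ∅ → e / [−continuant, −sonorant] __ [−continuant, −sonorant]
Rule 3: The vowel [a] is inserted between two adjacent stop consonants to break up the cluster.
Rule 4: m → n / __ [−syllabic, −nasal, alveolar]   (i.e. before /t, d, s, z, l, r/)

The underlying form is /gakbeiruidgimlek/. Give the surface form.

gakebeeruideginlek

Rule 1 (pre-rhotic lowering): /i/ is a high vowel immediately before /r/, so it lowers to [e]. /gakbeiruidgimlek/ → gakbeeruidgimlek.
Rule 2 (stop-cluster e-epenthesis): /k/ and /b/ form a stop–stop cluster, so [e] is inserted between them. /d/ and /g/ form a stop–stop cluster, so [e] is inserted between them. /gakbeeruidgimlek/ → gakebeeruidegimlek.
Rule 3 (stop-cluster a-epenthesis): no segment meets the environment; /gakebeeruidegimlek/ is unchanged.
Rule 4 (nasal place assimilation): /m/ precedes the alveolar consonant /l/, so it assimilates in place to [n]. /gakebeeruidegimlek/ → gakebeeruideginlek.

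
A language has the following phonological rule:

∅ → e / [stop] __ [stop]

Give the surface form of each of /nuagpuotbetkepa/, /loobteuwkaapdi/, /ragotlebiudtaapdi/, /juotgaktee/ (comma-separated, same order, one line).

nuagepuotebetekepa, loobeteuwkaapedi, ragotlebiudetaapedi, juotegaketee

/nuagpuotbetkepa/: /g/ and /p/ form a stop–stop cluster, so [e] is inserted between them. /t/ and /b/ form a stop–stop cluster, so [e] is inserted between them. /t/ and /k/ form a stop–stop cluster, so [e] is inserted between them. → [nuagepuotebetekepa].
/loobteuwkaapdi/: /b/ and /t/ form a stop–stop cluster, so [e] is inserted between them. /p/ and /d/ form a stop–stop cluster, so [e] is inserted between them. → [loobeteuwkaapedi].
/ragotlebiudtaapdi/: /d/ and /t/ form a stop–stop cluster, so [e] is inserted between them. /p/ and /d/ form a stop–stop cluster, so [e] is inserted between them. → [ragotlebiudetaapedi].
/juotgaktee/: /t/ and /g/ form a stop–stop cluster, so [e] is inserted between them. /k/ and /t/ form a stop–stop cluster, so [e] is inserted between them. → [juotegaketee].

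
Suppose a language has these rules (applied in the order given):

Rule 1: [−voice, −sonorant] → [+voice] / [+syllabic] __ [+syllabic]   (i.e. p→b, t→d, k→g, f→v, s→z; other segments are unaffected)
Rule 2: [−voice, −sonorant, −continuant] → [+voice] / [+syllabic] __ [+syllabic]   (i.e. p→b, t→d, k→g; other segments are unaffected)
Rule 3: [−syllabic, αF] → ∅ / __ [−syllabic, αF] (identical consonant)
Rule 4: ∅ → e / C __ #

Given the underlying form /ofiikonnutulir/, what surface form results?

Rule 1 (intervocalic voicing): /f/ is a voiceless obstruent between vowels /o/ and /i/, so it voices to [v]. /k/ is a voiceless obstruent between vowels /i/ and /o/, so it voices to [g]. /t/ is a voiceless obstruent between vowels /u/ and /u/, so it voices to [d]. /ofiikonnutulir/ → oviigonnudulir.
Rule 2 (intervocalic voicing): no segment meets the environment; /oviigonnudulir/ is unchanged.
Rule 3 (degemination): /nn/ is a geminate; the first /n/ deletes. /oviigonnudulir/ → oviigonudulir.
Rule 4 (final e-epenthesis): the form ends in the consonant /r/, so [e] is inserted word-finally. /oviigonudulir/ → oviigonudulire.

oviigonudulire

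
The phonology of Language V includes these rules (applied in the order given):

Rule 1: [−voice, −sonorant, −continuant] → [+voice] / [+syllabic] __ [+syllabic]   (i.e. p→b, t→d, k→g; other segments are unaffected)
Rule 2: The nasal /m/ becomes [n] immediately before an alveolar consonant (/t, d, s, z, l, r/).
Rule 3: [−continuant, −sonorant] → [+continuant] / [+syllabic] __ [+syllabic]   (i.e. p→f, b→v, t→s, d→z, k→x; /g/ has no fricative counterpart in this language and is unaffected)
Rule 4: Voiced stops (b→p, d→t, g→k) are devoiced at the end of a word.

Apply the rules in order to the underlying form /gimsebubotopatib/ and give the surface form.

ginsevuvozovazip

Rule 1 (intervocalic voicing): /t/ is a voiceless stop between vowels /o/ and /o/, so it voices to [d]. /p/ is a voiceless stop between vowels /o/ and /a/, so it voices to [b]. /t/ is a voiceless stop between vowels /a/ and /i/, so it voices to [d]. /gimsebubotopatib/ → gimsebubodobadib.
Rule 2 (nasal place assimilation): /m/ precedes the alveolar consonant /s/, so it assimilates in place to [n]. /gimsebubodobadib/ → ginsebubodobadib.
Rule 3 (intervocalic spirantization): /b/ is a stop between vowels /e/ and /u/, so it spirantizes to the fricative [v]. /b/ is a stop between vowels /u/ and /o/, so it spirantizes to the fricative [v]. /d/ is a stop between vowels /o/ and /o/, so it spirantizes to the fricative [z]. /b/ is a stop between vowels /o/ and /a/, so it spirantizes to the fricative [v]. /d/ is a stop between vowels /a/ and /i/, so it spirantizes to the fricative [z]. /ginsebubodobadib/ → ginsevuvozovazib.
Rule 4 (final devoicing): /b/ is a voiced stop in word-final position, so it devoices to [p]. /ginsevuvozovazib/ → ginsevuvozovazip.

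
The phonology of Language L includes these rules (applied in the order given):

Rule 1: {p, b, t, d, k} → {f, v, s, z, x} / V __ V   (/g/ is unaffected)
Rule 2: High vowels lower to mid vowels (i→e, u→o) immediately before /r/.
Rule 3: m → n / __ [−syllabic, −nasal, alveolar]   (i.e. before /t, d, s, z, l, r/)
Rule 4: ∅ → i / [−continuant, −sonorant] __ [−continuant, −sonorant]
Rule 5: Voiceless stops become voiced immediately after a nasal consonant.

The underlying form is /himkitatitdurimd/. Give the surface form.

Rule 1 (intervocalic spirantization): /t/ is a stop between vowels /i/ and /a/, so it spirantizes to the fricative [s]. /t/ is a stop between vowels /a/ and /i/, so it spirantizes to the fricative [s]. /himkitatitdurimd/ → himkisasitdurimd.
Rule 2 (pre-rhotic lowering): /u/ is a high vowel immediately before /r/, so it lowers to [o]. /himkisasitdurimd/ → himkisasitdorimd.
Rule 3 (nasal place assimilation): /m/ precedes the alveolar consonant /d/, so it assimilates in place to [n]. /himkisasitdorimd/ → himkisasitdorind.
Rule 4 (stop-cluster i-epenthesis): /t/ and /d/ form a stop–stop cluster, so [i] is inserted between them. /himkisasitdorind/ → himkisasitidorind.
Rule 5 (post-nasal voicing): /k/ is a voiceless stop immediately after the nasal /m/, so it voices to [g]. /himkisasitidorind/ → himgisasitidorind.

himgisasitidorind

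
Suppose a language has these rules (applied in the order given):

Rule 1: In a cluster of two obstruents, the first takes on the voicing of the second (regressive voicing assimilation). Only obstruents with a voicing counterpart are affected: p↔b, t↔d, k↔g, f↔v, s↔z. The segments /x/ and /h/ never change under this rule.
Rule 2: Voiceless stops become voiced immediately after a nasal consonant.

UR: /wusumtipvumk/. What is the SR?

wusumdibvumg

Rule 1 (regressive voicing assimilation): /p/ precedes the voiced obstruent /v/, so it voices to [b] by assimilation. /wusumtipvumk/ → wusumtibvumk.
Rule 2 (post-nasal voicing): /t/ is a voiceless stop immediately after the nasal /m/, so it voices to [d]. /k/ is a voiceless stop immediately after the nasal /m/, so it voices to [g]. /wusumtibvumk/ → wusumdibvumg.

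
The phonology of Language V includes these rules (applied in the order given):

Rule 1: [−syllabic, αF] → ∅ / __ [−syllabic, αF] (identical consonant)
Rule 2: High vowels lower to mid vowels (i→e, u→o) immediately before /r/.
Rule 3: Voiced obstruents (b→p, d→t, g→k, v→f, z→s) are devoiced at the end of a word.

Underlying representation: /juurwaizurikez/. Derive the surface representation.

juorwaizorikes

Rule 1 (degemination): no segment meets the environment; /juurwaizurikez/ is unchanged.
Rule 2 (pre-rhotic lowering): /u/ is a high vowel immediately before /r/, so it lowers to [o]. /u/ is a high vowel immediately before /r/, so it lowers to [o]. /juurwaizurikez/ → juorwaizorikez.
Rule 3 (final devoicing): /z/ is a voiced obstruent in word-final position, so it devoices to [s]. /juorwaizorikez/ → juorwaizorikes.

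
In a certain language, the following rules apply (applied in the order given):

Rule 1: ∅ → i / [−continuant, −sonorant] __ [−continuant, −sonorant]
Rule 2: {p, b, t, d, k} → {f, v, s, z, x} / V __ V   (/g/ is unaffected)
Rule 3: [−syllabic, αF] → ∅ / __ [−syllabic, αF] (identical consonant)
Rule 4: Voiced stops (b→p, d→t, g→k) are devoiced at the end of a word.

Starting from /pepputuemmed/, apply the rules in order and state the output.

Rule 1 (stop-cluster i-epenthesis): /p/ and /p/ form a stop–stop cluster, so [i] is inserted between them. /pepputuemmed/ → pepiputuemmed.
Rule 2 (intervocalic spirantization): /p/ is a stop between vowels /e/ and /i/, so it spirantizes to the fricative [f]. /p/ is a stop between vowels /i/ and /u/, so it spirantizes to the fricative [f]. /t/ is a stop between vowels /u/ and /u/, so it spirantizes to the fricative [s]. /pepiputuemmed/ → pefifusuemmed.
Rule 3 (degemination): /mm/ is a geminate; the first /m/ deletes. /pefifusuemmed/ → pefifusuemed.
Rule 4 (final devoicing): /d/ is a voiced stop in word-final position, so it devoices to [t]. /pefifusuemed/ → pefifusuemet.

pefifusuemet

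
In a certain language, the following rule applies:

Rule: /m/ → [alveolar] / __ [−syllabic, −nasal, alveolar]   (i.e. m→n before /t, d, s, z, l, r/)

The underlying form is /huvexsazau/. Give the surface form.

huvexsazau

No segment of /huvexsazau/ meets the structural description of the rule, so the form surfaces unchanged.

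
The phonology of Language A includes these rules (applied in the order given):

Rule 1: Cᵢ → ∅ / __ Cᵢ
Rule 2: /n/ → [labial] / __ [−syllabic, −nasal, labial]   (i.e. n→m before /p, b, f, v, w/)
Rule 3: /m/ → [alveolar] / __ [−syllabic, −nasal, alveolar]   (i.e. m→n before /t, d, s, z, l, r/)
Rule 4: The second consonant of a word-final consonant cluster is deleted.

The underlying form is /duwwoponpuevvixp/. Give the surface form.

Rule 1 (degemination): /ww/ is a geminate; the first /w/ deletes. /vv/ is a geminate; the first /v/ deletes. /duwwoponpuevvixp/ → duwoponpuevixp.
Rule 2 (nasal place assimilation): /n/ precedes the labial consonant /p/, so it assimilates in place to [m]. /duwoponpuevixp/ → duwopompuevixp.
Rule 3 (nasal place assimilation): no segment meets the environment; /duwopompuevixp/ is unchanged.
Rule 4 (final cluster simplification): /p/ is the second consonant of a word-final cluster /xp/, so it deletes. /duwopompuevixp/ → duwopompuevix.

duwopompuevix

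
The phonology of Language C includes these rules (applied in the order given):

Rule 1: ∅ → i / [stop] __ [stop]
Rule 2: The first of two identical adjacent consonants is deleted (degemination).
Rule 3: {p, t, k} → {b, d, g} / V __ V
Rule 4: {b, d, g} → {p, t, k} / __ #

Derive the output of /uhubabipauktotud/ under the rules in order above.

Rule 1 (stop-cluster i-epenthesis): /k/ and /t/ form a stop–stop cluster, so [i] is inserted between them. /uhubabipauktotud/ → uhubabipaukitotud.
Rule 2 (degemination): no segment meets the environment; /uhubabipaukitotud/ is unchanged.
Rule 3 (intervocalic voicing): /p/ is a voiceless stop between vowels /i/ and /a/, so it voices to [b]. /k/ is a voiceless stop between vowels /u/ and /i/, so it voices to [g]. /t/ is a voiceless stop between vowels /i/ and /o/, so it voices to [d]. /t/ is a voiceless stop between vowels /o/ and /u/, so it voices to [d]. /uhubabipaukitotud/ → uhubabibaugidodud.
Rule 4 (final devoicing): /d/ is a voiced stop in word-final position, so it devoices to [t]. /uhubabibaugidodud/ → uhubabibaugidodut.

uhubabibaugidodut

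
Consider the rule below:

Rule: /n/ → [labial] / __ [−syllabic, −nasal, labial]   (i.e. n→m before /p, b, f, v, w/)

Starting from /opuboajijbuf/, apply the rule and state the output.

No segment of /opuboajijbuf/ meets the structural description of the rule, so the form surfaces unchanged.

opuboajijbuf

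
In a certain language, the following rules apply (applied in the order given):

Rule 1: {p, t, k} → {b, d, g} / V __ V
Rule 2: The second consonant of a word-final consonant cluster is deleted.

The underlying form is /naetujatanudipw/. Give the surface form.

Rule 1 (intervocalic voicing): /t/ is a voiceless stop between vowels /e/ and /u/, so it voices to [d]. /t/ is a voiceless stop between vowels /a/ and /a/, so it voices to [d]. /naetujatanudipw/ → naedujadanudipw.
Rule 2 (final cluster simplification): /w/ is the second consonant of a word-final cluster /pw/, so it deletes. /naedujadanudipw/ → naedujadanudip.

naedujadanudip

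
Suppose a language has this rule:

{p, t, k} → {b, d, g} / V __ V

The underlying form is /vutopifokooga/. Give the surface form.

vudobifogooga

/t/ is a voiceless stop between vowels /u/ and /o/, so it voices to [d].
/p/ is a voiceless stop between vowels /o/ and /i/, so it voices to [b].
/k/ is a voiceless stop between vowels /o/ and /o/, so it voices to [g].
Surface form: [vudobifogooga].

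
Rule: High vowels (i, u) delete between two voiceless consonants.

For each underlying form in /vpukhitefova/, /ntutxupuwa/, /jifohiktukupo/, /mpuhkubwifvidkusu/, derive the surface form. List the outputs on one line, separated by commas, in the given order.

/vpukhitefova/: /u/ is a high vowel flanked by voiceless consonants /p/ and /k/, so it deletes. /i/ is a high vowel flanked by voiceless consonants /h/ and /t/, so it deletes. → [vpkhtefova].
/ntutxupuwa/: /u/ is a high vowel flanked by voiceless consonants /t/ and /t/, so it deletes. /u/ is a high vowel flanked by voiceless consonants /x/ and /p/, so it deletes. → [nttxpuwa].
/jifohiktukupo/: /i/ is a high vowel flanked by voiceless consonants /h/ and /k/, so it deletes. /u/ is a high vowel flanked by voiceless consonants /t/ and /k/, so it deletes. /u/ is a high vowel flanked by voiceless consonants /k/ and /p/, so it deletes. → [jifohktkpo].
/mpuhkubwifvidkusu/: /u/ is a high vowel flanked by voiceless consonants /p/ and /h/, so it deletes. /u/ is a high vowel flanked by voiceless consonants /k/ and /s/, so it deletes. → [mphkubwifvidksu].

vpkhtefova, nttxpuwa, jifohktkpo, mphkubwifvidksu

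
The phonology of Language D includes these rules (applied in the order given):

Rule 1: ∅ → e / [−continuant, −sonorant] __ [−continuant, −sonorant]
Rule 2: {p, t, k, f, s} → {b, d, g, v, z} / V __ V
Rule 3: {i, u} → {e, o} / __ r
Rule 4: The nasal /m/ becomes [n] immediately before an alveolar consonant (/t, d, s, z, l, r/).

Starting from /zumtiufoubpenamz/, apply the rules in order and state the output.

zuntiuvoubebenanz

Rule 1 (stop-cluster e-epenthesis): /b/ and /p/ form a stop–stop cluster, so [e] is inserted between them. /zumtiufoubpenamz/ → zumtiufoubepenamz.
Rule 2 (intervocalic voicing): /f/ is a voiceless obstruent between vowels /u/ and /o/, so it voices to [v]. /p/ is a voiceless obstruent between vowels /e/ and /e/, so it voices to [b]. /zumtiufoubepenamz/ → zumtiuvoubebenamz.
Rule 3 (pre-rhotic lowering): no segment meets the environment; /zumtiuvoubebenamz/ is unchanged.
Rule 4 (nasal place assimilation): /m/ precedes the alveolar consonant /t/, so it assimilates in place to [n]. /m/ precedes the alveolar consonant /z/, so it assimilates in place to [n]. /zumtiuvoubebenamz/ → zuntiuvoubebenanz.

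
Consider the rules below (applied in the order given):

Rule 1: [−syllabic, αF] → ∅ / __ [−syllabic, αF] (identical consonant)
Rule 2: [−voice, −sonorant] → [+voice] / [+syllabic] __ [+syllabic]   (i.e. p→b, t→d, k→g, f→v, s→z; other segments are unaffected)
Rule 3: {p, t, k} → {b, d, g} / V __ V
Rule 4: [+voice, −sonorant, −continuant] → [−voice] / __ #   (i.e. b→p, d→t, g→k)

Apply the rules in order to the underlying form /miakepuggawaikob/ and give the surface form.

miagebugawaigop

Rule 1 (degemination): /gg/ is a geminate; the first /g/ deletes. /miakepuggawaikob/ → miakepugawaikob.
Rule 2 (intervocalic voicing): /k/ is a voiceless obstruent between vowels /a/ and /e/, so it voices to [g]. /p/ is a voiceless obstruent between vowels /e/ and /u/, so it voices to [b]. /k/ is a voiceless obstruent between vowels /i/ and /o/, so it voices to [g]. /miakepugawaikob/ → miagebugawaigob.
Rule 3 (intervocalic voicing): no segment meets the environment; /miagebugawaigob/ is unchanged.
Rule 4 (final devoicing): /b/ is a voiced stop in word-final position, so it devoices to [p]. /miagebugawaigob/ → miagebugawaigop.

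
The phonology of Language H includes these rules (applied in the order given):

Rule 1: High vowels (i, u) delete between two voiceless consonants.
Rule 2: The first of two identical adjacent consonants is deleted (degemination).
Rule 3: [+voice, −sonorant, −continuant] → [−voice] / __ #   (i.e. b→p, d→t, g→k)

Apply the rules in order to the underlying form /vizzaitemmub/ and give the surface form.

vizaitemup

Rule 1 (high vowel syncope): no segment meets the environment; /vizzaitemmub/ is unchanged.
Rule 2 (degemination): /zz/ is a geminate; the first /z/ deletes. /mm/ is a geminate; the first /m/ deletes. /vizzaitemmub/ → vizaitemub.
Rule 3 (final devoicing): /b/ is a voiced stop in word-final position, so it devoices to [p]. /vizaitemub/ → vizaitemup.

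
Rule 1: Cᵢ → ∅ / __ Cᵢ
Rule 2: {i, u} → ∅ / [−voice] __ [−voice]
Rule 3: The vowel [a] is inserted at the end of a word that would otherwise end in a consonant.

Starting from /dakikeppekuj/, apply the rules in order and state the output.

dakkepekuja

Rule 1 (degemination): /pp/ is a geminate; the first /p/ deletes. /dakikeppekuj/ → dakikepekuj.
Rule 2 (high vowel syncope): /i/ is a high vowel flanked by voiceless consonants /k/ and /k/, so it deletes. /dakikepekuj/ → dakkepekuj.
Rule 3 (final a-epenthesis): the form ends in the consonant /j/, so [a] is inserted word-finally. /dakkepekuj/ → dakkepekuja.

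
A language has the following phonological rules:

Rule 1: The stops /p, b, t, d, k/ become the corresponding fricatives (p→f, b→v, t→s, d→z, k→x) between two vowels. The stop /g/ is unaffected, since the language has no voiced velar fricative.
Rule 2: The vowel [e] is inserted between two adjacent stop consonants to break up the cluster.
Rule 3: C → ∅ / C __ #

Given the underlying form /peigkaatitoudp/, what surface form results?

peigekaasisoudep

Rule 1 (intervocalic spirantization): /t/ is a stop between vowels /a/ and /i/, so it spirantizes to the fricative [s]. /t/ is a stop between vowels /i/ and /o/, so it spirantizes to the fricative [s]. /peigkaatitoudp/ → peigkaasisoudp.
Rule 2 (stop-cluster e-epenthesis): /g/ and /k/ form a stop–stop cluster, so [e] is inserted between them. /d/ and /p/ form a stop–stop cluster, so [e] is inserted between them. /peigkaasisoudp/ → peigekaasisoudep.
Rule 3 (final cluster simplification): no segment meets the environment; /peigekaasisoudep/ is unchanged.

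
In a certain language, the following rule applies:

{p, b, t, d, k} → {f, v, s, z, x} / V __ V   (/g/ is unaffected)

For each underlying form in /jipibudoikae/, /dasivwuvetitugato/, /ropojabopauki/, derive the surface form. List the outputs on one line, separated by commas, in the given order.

/jipibudoikae/: /p/ is a stop between vowels /i/ and /i/, so it spirantizes to the fricative [f]. /b/ is a stop between vowels /i/ and /u/, so it spirantizes to the fricative [v]. /d/ is a stop between vowels /u/ and /o/, so it spirantizes to the fricative [z]. /k/ is a stop between vowels /i/ and /a/, so it spirantizes to the fricative [x]. → [jifivuzoixae].
/dasivwuvetitugato/: /t/ is a stop between vowels /e/ and /i/, so it spirantizes to the fricative [s]. /t/ is a stop between vowels /i/ and /u/, so it spirantizes to the fricative [s]. /t/ is a stop between vowels /a/ and /o/, so it spirantizes to the fricative [s]. → [dasivwuvesisugaso].
/ropojabopauki/: /p/ is a stop between vowels /o/ and /o/, so it spirantizes to the fricative [f]. /b/ is a stop between vowels /a/ and /o/, so it spirantizes to the fricative [v]. /p/ is a stop between vowels /o/ and /a/, so it spirantizes to the fricative [f]. /k/ is a stop between vowels /u/ and /i/, so it spirantizes to the fricative [x]. → [rofojavofauxi].

jifivuzoixae, dasivwuvesisugaso, rofojavofauxi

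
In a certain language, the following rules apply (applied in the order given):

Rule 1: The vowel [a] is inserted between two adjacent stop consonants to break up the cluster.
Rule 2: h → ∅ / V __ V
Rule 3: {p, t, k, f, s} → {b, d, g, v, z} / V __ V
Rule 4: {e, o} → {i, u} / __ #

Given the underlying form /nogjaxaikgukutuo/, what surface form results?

Rule 1 (stop-cluster a-epenthesis): /k/ and /g/ form a stop–stop cluster, so [a] is inserted between them. /nogjaxaikgukutuo/ → nogjaxaikagukutuo.
Rule 2 (intervocalic h-deletion): no segment meets the environment; /nogjaxaikagukutuo/ is unchanged.
Rule 3 (intervocalic voicing): /k/ is a voiceless obstruent between vowels /i/ and /a/, so it voices to [g]. /k/ is a voiceless obstruent between vowels /u/ and /u/, so it voices to [g]. /t/ is a voiceless obstruent between vowels /u/ and /u/, so it voices to [d]. /nogjaxaikagukutuo/ → nogjaxaigaguguduo.
Rule 4 (final vowel raising): /o/ is a mid vowel in word-final position, so it raises to [u]. /nogjaxaigaguguduo/ → nogjaxaigaguguduu.

nogjaxaigaguguduu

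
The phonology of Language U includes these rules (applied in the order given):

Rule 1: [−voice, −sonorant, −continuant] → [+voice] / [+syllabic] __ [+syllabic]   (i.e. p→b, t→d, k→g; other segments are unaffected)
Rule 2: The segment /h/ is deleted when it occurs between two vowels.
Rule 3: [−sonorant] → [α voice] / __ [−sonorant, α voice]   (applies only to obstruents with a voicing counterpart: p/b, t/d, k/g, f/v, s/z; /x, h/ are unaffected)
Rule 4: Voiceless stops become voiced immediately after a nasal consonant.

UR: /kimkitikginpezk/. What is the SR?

kimgidigginbesk

Rule 1 (intervocalic voicing): /t/ is a voiceless stop between vowels /i/ and /i/, so it voices to [d]. /kimkitikginpezk/ → kimkidikginpezk.
Rule 2 (intervocalic h-deletion): no segment meets the environment; /kimkidikginpezk/ is unchanged.
Rule 3 (regressive voicing assimilation): /k/ precedes the voiced obstruent /g/, so it voices to [g] by assimilation. /z/ precedes the voiceless obstruent /k/, so it devoices to [s] by assimilation. /kimkidikginpezk/ → kimkidigginpesk.
Rule 4 (post-nasal voicing): /k/ is a voiceless stop immediately after the nasal /m/, so it voices to [g]. /p/ is a voiceless stop immediately after the nasal /n/, so it voices to [b]. /kimkidigginpesk/ → kimgidigginbesk.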